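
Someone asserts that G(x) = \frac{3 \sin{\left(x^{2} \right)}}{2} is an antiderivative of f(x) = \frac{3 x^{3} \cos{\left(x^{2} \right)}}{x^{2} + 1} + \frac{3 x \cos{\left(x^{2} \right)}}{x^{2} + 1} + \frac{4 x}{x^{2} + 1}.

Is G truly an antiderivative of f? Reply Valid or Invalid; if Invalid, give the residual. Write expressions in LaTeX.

d/dx[G] = 3 x \cos{\left(x^{2} \right)}
d/dx[G] - f(x) = - \frac{4 x}{x^{2} + 1} != 0.

Invalid: d/dx[G] - f = - \frac{4 x}{x^{2} + 1}, which is not 0.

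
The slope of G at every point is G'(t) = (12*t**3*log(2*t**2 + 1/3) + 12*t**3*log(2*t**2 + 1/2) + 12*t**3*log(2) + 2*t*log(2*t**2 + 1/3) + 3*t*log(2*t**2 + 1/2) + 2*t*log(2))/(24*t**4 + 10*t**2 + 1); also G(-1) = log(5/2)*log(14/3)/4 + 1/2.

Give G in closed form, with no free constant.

Recognize the product-rule pattern: G'(t) = u'v + uv' with u = log(2*t**2 + 1/2)/4, v = log(4*t**2 + 2/3), so integration by parts undoes it.
A general antiderivative is log(2*t**2 + 1/2)*log(4*t**2 + 2/3)/4 + C.
The condition gives C = log(5/2)*log(14/3)/4 + 1/2 - (log(5/2)*log(14/3)/4) = 1/2.
So G(t) = log(2*t**2 + 1/2)*log(4*t**2 + 2/3)/4 + 1/2.
Check: d/dt[log(2*t**2 + 1/2)*log(4*t**2 + 2/3)/4 + 1/2] = (12*t**3*log(2*t**2 + 1/3) + 12*t**3*log(2*t**2 + 1/2) + 12*t**3*log(2) + 2*t*log(2*t**2 + 1/3) + 3*t*log(2*t**2 + 1/2) + 2*t*log(2))/(24*t**4 + 10*t**2 + 1) = G'(t).

G(t) = log(2*t**2 + 1/2)*log(4*t**2 + 2/3)/4 + 1/2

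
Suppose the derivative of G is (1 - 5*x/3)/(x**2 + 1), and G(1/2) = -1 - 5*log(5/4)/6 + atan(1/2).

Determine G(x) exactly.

A candidate passes only if d/dx[G] lands on the given G'(x) exactly.
A general antiderivative is -5*log(x**2 + 1)/6 + atan(x) + C.
The condition gives C = -1 - 5*log(5/4)/6 + atan(1/2) - (-5*log(5/4)/6 + atan(1/2)) = -1.
So G(x) = (-5*log(x**2 + 1) + 6*atan(x) - 6)/6.
Check: d/dx[(-5*log(x**2 + 1) + 6*atan(x) - 6)/6] = (3 - 5*x)/(3*x**2 + 3), which equals G'(x).

G(x) = (-5*log(x**2 + 1) + 6*atan(x) - 6)/6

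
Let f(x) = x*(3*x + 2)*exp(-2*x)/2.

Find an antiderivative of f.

An antiderivative is F(x) = (-6*x**2 - 10*x - 5)*exp(-2*x)/8.

Recognize the product-rule pattern: f = u'v + uv' with u = -3*x**2/4 - 5*x/4 - 5/8, v = exp(-2*x), so integration by parts undoes it.
Check: d/dx[(-6*x**2 - 10*x - 5)*exp(-2*x)/8] = (3*x**2 + 2*x)*exp(-2*x)/2, which equals f(x).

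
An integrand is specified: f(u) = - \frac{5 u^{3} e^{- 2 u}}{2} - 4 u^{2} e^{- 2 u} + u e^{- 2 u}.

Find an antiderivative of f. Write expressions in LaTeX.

Recognize the product-rule pattern: f = v'r + vr' with v = \frac{5 u^{3}}{4} + \frac{31 u^{2}}{8} + \frac{27 u}{8} + \frac{27}{16}, r = e^{- 2 u}, so integration by parts undoes it.
Check: d/du[\frac{\left(20 u^{3} + 62 u^{2} + 54 u + 27\right) e^{- 2 u}}{16}] = \frac{\left(- 5 u^{3} - 8 u^{2} + 2 u\right) e^{- 2 u}}{2}, which equals f(u).

An antiderivative is F(u) = \frac{\left(20 u^{3} + 62 u^{2} + 54 u + 27\right) e^{- 2 u}}{16}.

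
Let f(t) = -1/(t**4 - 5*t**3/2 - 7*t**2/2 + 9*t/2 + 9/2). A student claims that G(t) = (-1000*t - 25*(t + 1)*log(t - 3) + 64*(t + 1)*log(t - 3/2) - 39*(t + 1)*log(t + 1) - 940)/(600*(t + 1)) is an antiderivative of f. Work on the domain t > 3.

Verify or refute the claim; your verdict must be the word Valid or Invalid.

Valid. The derivative of G reproduces f.

d/dt[G] = -2/(2*t**4 - 5*t**3 - 7*t**2 + 9*t + 9)
This equals f(t) exactly, so the claim holds.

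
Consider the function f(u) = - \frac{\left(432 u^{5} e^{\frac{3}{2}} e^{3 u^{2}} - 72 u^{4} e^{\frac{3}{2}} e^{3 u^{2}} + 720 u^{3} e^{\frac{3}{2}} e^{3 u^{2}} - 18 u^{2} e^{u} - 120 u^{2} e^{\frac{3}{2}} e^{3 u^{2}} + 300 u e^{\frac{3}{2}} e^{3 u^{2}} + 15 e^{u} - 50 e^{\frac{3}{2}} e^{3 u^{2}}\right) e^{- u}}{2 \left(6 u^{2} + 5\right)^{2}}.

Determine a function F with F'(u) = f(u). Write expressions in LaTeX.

An antiderivative is F(u) = - \frac{u}{2 \left(2 u^{2} + \frac{5}{3}\right)} - e^{3 u^{2} - u + \frac{3}{2}}.

An antiderivative F(u) passes only if d/du[F] lands on f(u) exactly.
Check: d/du[- \frac{u}{2 \left(2 u^{2} + \frac{5}{3}\right)} - e^{3 u^{2} - u + \frac{3}{2}}] = \frac{- 432 u^{5} e^{\frac{3}{2}} e^{- u} e^{3 u^{2}} + 72 u^{4} e^{\frac{3}{2}} e^{- u} e^{3 u^{2}} - 720 u^{3} e^{\frac{3}{2}} e^{- u} e^{3 u^{2}} + 18 u^{2} + 120 u^{2} e^{\frac{3}{2}} e^{- u} e^{3 u^{2}} - 300 u e^{\frac{3}{2}} e^{- u} e^{3 u^{2}} - 15 + 50 e^{\frac{3}{2}} e^{- u} e^{3 u^{2}}}{72 u^{4} + 120 u^{2} + 50}, which equals f(u).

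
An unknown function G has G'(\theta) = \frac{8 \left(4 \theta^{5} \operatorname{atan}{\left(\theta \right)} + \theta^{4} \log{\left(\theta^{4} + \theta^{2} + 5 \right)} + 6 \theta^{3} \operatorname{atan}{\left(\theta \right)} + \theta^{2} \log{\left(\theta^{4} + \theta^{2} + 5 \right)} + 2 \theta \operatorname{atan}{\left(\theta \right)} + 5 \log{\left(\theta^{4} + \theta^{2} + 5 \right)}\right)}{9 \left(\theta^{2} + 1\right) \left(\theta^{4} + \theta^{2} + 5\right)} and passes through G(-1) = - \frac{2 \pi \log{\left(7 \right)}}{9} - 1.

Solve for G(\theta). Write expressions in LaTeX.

Recognize the product-rule pattern: G'(\theta) = u'v + uv' with u = \frac{8 \operatorname{atan}{\left(\theta \right)}}{9}, v = \log{\left(\theta^{4} + \theta^{2} + 5 \right)}, so integration by parts undoes it.
A general antiderivative is \frac{8 \log{\left(\theta^{4} + \theta^{2} + 5 \right)} \operatorname{atan}{\left(\theta \right)}}{9} + C.
The condition gives C = - \frac{2 \pi \log{\left(7 \right)}}{9} - 1 - (- \frac{2 \pi \log{\left(7 \right)}}{9}) = -1.
So G(\theta) = \frac{8 \log{\left(\theta^{4} + \theta^{2} + 5 \right)} \operatorname{atan}{\left(\theta \right)}}{9} - 1.
Check: d/d\theta[\frac{8 \log{\left(\theta^{4} + \theta^{2} + 5 \right)} \operatorname{atan}{\left(\theta \right)}}{9} - 1] = \frac{32 \theta^{5} \operatorname{atan}{\left(\theta \right)} + 8 \theta^{4} \log{\left(\theta^{4} + \theta^{2} + 5 \right)} + 48 \theta^{3} \operatorname{atan}{\left(\theta \right)} + 8 \theta^{2} \log{\left(\theta^{4} + \theta^{2} + 5 \right)} + 16 \theta \operatorname{atan}{\left(\theta \right)} + 40 \log{\left(\theta^{4} + \theta^{2} + 5 \right)}}{9 \theta^{6} + 18 \theta^{4} + 54 \theta^{2} + 45}, which equals G'(\theta).

G(\theta) = \frac{8 \log{\left(\theta^{4} + \theta^{2} + 5 \right)} \operatorname{atan}{\left(\theta \right)}}{9} - 1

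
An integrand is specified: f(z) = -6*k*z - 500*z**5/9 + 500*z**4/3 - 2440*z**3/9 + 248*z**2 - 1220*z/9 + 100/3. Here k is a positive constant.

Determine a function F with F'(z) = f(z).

An antiderivative is F(z) = (-81*k*z**2 - 2*(5*z**2 - 6*z + 5)**3)/27.

The integrand splits into summands that can be handled one at a time.
Check: d/dz[(-81*k*z**2 - 2*(5*z**2 - 6*z + 5)**3)/27] = -6*k*z - 500*z**5/9 + 500*z**4/3 - 2440*z**3/9 + 248*z**2 - 1220*z/9 + 100/3 = f(z).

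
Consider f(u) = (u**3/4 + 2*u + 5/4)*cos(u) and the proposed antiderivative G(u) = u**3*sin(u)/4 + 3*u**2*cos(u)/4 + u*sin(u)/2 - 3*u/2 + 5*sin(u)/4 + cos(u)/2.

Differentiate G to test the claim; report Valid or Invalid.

Invalid: d/du[G] - f = -3/2, which is not 0.

d/du[G] = u**3*cos(u)/4 + 2*u*cos(u) + 5*cos(u)/4 - 3/2
d/du[G] - f(u) = -3/2 != 0.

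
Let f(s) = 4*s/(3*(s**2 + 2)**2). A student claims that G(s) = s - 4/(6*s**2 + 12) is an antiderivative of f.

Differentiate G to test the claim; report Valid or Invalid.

d/ds[G] = (3*s**4 + 12*s**2 + 4*s + 12)/(3*s**4 + 12*s**2 + 12)
d/ds[G] - f(s) = 1 != 0.

Invalid: d/ds[G] - f = 1, which is not 0.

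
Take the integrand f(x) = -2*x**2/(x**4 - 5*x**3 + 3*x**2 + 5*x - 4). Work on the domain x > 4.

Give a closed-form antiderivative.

The denominator factors as (x - 4)*(x - 1)**2*(x + 1); partial fractions split f into directly integrable pieces: 1/(10*(x + 1)) + 11/(18*(x - 1)) + 1/(3*(x - 1)**2) - 32/(45*(x - 4)).
Check: d/dx[(-64*(x - 1)*log(x - 4) + 55*(x - 1)*log(x - 1) + 9*(x - 1)*log(x + 1) - 30)/(90*(x - 1))] = -2*x**2/(x**4 - 5*x**3 + 3*x**2 + 5*x - 4) = f(x).

An antiderivative is F(x) = (-64*(x - 1)*log(x - 4) + 55*(x - 1)*log(x - 1) + 9*(x - 1)*log(x + 1) - 30)/(90*(x - 1)).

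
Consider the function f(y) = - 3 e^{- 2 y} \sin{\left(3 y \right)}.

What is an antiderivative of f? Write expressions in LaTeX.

Whatever form F(y) takes, F'(y) = f(y) is non-negotiable.
Check: d/dy[\frac{6 e^{- 2 y} \sin{\left(3 y \right)}}{13} + \frac{9 e^{- 2 y} \cos{\left(3 y \right)}}{13}] = - 3 e^{- 2 y} \sin{\left(3 y \right)} = f(y).

An antiderivative is F(y) = \frac{6 e^{- 2 y} \sin{\left(3 y \right)}}{13} + \frac{9 e^{- 2 y} \cos{\left(3 y \right)}}{13}.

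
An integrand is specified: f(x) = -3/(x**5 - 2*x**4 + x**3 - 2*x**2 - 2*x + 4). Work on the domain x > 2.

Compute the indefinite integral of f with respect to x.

F(x) = log(x - 1)/2 - log(x**2 + 2)/12 - log(x**2 - x - 2)/6 - sqrt(2)*atan(sqrt(2)*x/2)/6 + C

The denominator factors as (x - 2)*(x - 1)*(x + 1)*(x**2 + 2); partial fractions split f into directly integrable pieces: -(x + 2)/(6*(x**2 + 2)) - 1/(6*(x + 1)) + 1/(2*(x - 1)) - 1/(6*(x - 2)).
Check: d/dx[log(x - 1)/2 - log(x**2 + 2)/12 - log(x**2 - x - 2)/6 - sqrt(2)*atan(sqrt(2)*x/2)/6] = -3/(x**5 - 2*x**4 + x**3 - 2*x**2 - 2*x + 4) = f(x).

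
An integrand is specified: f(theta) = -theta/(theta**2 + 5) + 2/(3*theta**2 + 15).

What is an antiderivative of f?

The integrand splits into summands that can be handled one at a time.
Check: d/dtheta[-log(theta**2 + 5)/2 + 2*sqrt(5)*atan(sqrt(5)*theta/5)/15] = (2 - 3*theta)/(3*theta**2 + 15), which equals f(theta).

An antiderivative is F(theta) = -log(theta**2 + 5)/2 + 2*sqrt(5)*atan(sqrt(5)*theta/5)/15.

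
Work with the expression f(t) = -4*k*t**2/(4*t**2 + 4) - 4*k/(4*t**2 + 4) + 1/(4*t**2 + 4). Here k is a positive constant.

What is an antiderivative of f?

An antiderivative is F(t) = -k*t + atan(t)/4.

Integrate term by term and add the pieces.
Check: d/dt[-k*t + atan(t)/4] = (-4*k*t**2 - 4*k + 1)/(4*t**2 + 4), which equals f(t).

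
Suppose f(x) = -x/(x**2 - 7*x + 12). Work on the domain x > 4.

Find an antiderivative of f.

An antiderivative is F(x) = -4*log(x - 4) + 3*log(x - 3).

The denominator factors as (x - 4)*(x - 3); partial fractions split f into directly integrable pieces: 3/(x - 3) - 4/(x - 4).
Check: d/dx[-4*log(x - 4) + 3*log(x - 3)] = -x/(x**2 - 7*x + 12) = f(x).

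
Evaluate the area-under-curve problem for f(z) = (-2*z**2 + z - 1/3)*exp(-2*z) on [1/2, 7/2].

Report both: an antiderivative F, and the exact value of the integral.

f has the shape u'v + uv' for u = z**2 + z/2 + 5/12 and v = exp(-2*z) — it is the derivative of the product u*v.
F(z) = (12*z**2 + 6*z + 5)*exp(-2*z)/12 is an antiderivative of f.
Check: d/dz[(12*z**2 + 6*z + 5)*exp(-2*z)/12] = (-6*z**2 + 3*z - 1)*exp(-2*z)/3, which equals f(z).
F(7/2) = 173*exp(-7)/12; F(1/2) = 11*exp(-1)/12.
Integral = F(7/2) - F(1/2) = -11*exp(-1)/12 + 173*exp(-7)/12.

Antiderivative: F(z) = (12*z**2 + 6*z + 5)*exp(-2*z)/12; value = -11*exp(-1)/12 + 173*exp(-7)/12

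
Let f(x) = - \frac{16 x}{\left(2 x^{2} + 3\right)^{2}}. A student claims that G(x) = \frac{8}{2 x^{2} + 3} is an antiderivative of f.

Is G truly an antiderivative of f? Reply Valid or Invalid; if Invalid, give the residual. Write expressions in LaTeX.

Invalid: d/dx[G] - f = - \frac{16 x}{4 x^{4} + 12 x^{2} + 9}, which is not 0.

d/dx[G] = - \frac{32 x}{4 x^{4} + 12 x^{2} + 9}
d/dx[G] - f(x) = - \frac{16 x}{4 x^{4} + 12 x^{2} + 9} != 0.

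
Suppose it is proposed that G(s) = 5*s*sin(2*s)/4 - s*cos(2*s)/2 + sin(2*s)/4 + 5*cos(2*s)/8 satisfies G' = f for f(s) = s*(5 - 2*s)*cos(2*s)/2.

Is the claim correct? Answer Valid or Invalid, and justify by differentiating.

Invalid: d/ds[G] - f = s**2*cos(2*s) + s*sin(2*s), which is not 0.

d/ds[G] = s*sin(2*s) + 5*s*cos(2*s)/2
d/ds[G] - f(s) = s**2*cos(2*s) + s*sin(2*s) != 0.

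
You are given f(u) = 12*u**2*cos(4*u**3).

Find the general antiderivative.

F(u) = sin(4*u**3) + C

The substitution w = 4*u**3 works: f is exactly (dF/dw)*(dw/du) for that inner function.
Check: d/du[sin(4*u**3)] = 12*u**2*cos(4*u**3) = f(u).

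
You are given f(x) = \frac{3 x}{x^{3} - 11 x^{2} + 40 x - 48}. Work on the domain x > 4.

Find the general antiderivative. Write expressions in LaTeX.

Factor the denominator (\left(x - 4\right)^{2} \left(x - 3\right)) and decompose: f = \frac{9}{x - 3} - \frac{9}{x - 4} + \frac{12}{\left(x - 4\right)^{2}}; each piece integrates to a log, atan, or power term.
Check: d/dx[\frac{3 \left(- 3 \left(x - 4\right) \log{\left(x - 4 \right)} + 3 \left(x - 4\right) \log{\left(x - 3 \right)} - 4\right)}{x - 4}] = \frac{3 x}{x^{3} - 11 x^{2} + 40 x - 48} = f(x).

F(x) = \frac{3 \left(- 3 \left(x - 4\right) \log{\left(x - 4 \right)} + 3 \left(x - 4\right) \log{\left(x - 3 \right)} - 4\right)}{x - 4} + C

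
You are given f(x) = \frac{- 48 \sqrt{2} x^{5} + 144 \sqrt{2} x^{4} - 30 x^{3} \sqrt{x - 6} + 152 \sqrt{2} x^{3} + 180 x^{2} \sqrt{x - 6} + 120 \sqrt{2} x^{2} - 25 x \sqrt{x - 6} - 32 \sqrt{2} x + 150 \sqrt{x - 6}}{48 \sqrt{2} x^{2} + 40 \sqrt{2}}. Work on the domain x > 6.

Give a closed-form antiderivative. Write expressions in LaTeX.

For F(x) to be correct the identity F'(x) - f(x) = 0 must hold.
Check: d/dx[\frac{- 2 x^{4} + 8 x^{3} + 16 x^{2} - \sqrt{2} \left(x - 6\right)^{\frac{5}{2}} - 16 \log{\left(2 x^{2} + \frac{5}{3} \right)} - 2}{8}] = \frac{- 96 x^{5} + 288 x^{4} - 30 \sqrt{2} x^{3} \sqrt{x - 6} + 304 x^{3} + 180 \sqrt{2} x^{2} \sqrt{x - 6} + 240 x^{2} - 25 \sqrt{2} x \sqrt{x - 6} - 64 x + 150 \sqrt{2} \sqrt{x - 6}}{96 x^{2} + 80}, which equals f(x).

An antiderivative is F(x) = \frac{- 2 x^{4} + 8 x^{3} + 16 x^{2} - \sqrt{2} \left(x - 6\right)^{\frac{5}{2}} - 16 \log{\left(2 x^{2} + \frac{5}{3} \right)} - 2}{8}.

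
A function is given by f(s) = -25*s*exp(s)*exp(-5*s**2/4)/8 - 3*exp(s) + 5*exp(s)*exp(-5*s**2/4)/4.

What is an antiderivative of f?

An antiderivative is F(s) = (-12 + 5*exp(-5*s**2/4))*exp(s)/4.

The integrand splits into summands that can be handled one at a time.
Check: d/ds[(-12 + 5*exp(-5*s**2/4))*exp(s)/4] = (-25*s*exp(s) - 24*exp(s)*exp(5*s**2/4) + 10*exp(s))*exp(-5*s**2/4)/8, which equals f(s).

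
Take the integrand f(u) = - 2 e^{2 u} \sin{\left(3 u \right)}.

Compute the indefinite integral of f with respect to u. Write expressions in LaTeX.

F(u) = - \frac{4 e^{2 u} \sin{\left(3 u \right)}}{13} + \frac{6 e^{2 u} \cos{\left(3 u \right)}}{13} + C

Any candidate F(u) must reproduce f(u) exactly when differentiated.
Check: d/du[- \frac{4 e^{2 u} \sin{\left(3 u \right)}}{13} + \frac{6 e^{2 u} \cos{\left(3 u \right)}}{13}] = - 2 e^{2 u} \sin{\left(3 u \right)} = f(u).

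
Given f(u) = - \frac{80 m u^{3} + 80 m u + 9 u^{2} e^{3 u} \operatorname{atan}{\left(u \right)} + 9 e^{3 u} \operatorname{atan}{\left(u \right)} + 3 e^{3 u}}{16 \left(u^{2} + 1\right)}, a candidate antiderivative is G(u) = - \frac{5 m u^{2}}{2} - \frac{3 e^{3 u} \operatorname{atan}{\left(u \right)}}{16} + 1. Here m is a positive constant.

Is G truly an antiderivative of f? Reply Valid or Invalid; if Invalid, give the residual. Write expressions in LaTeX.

d/du[G] = \frac{- 80 m u^{3} - 80 m u - 9 u^{2} e^{3 u} \operatorname{atan}{\left(u \right)} - 9 e^{3 u} \operatorname{atan}{\left(u \right)} - 3 e^{3 u}}{16 u^{2} + 16}
This equals f(u) exactly, so the claim holds.

Valid: G'(u) = f(u).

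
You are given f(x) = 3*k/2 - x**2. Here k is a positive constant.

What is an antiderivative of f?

An antiderivative is F(x) = 3*k*x/2 - x**3/3.

Check any antiderivative F(x) by computing F'(x) and comparing it with f(x).
Check: d/dx[3*k*x/2 - x**3/3] = 3*k/2 - x**2 = f(x).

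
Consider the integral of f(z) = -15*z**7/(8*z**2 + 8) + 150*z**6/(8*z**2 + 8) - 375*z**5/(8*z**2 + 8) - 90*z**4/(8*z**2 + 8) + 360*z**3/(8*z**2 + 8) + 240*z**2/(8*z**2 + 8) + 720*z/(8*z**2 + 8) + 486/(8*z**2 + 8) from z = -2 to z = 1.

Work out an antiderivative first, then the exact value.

The integrand splits into summands that can be handled one at a time.
F(z) = -5*z**6/16 + 15*z**5/4 - 45*z**4/4 - 10*z**3 + 45*z**2 + 60*z + 3*atan(z)/4 is an antiderivative of f.
Check: d/dz[-5*z**6/16 + 15*z**5/4 - 45*z**4/4 - 10*z**3 + 45*z**2 + 60*z + 3*atan(z)/4] = (-15*z**7 + 150*z**6 - 375*z**5 - 90*z**4 + 360*z**3 + 240*z**2 + 720*z + 486)/(8*z**2 + 8), which equals f(z).
F(1) = 3*pi/16 + 1395/16; F(-2) = -180 - 3*atan(2)/4.
Integral = F(1) - F(-2) = 3*pi/16 + 3*atan(2)/4 + 4275/16.

Antiderivative: F(z) = -5*z**6/16 + 15*z**5/4 - 45*z**4/4 - 10*z**3 + 45*z**2 + 60*z + 3*atan(z)/4; value = 3*pi/16 + 3*atan(2)/4 + 4275/16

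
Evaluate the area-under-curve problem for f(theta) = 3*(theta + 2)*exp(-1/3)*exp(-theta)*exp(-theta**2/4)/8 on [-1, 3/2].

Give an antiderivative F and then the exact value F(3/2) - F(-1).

Antiderivative: F(theta) = -3*exp(-1/3)*exp(-theta)*exp(-theta**2/4)/4; value = -3*exp(-115/48)/4 + 3*exp(5/12)/4

The substitution u = -theta**2/4 - theta - 1/3 works: f is exactly (dF/du)*(du/dtheta) for that inner function.
F(theta) = -3*exp(-1/3)*exp(-theta)*exp(-theta**2/4)/4 is an antiderivative of f.
Check: d/dtheta[-3*exp(-1/3)*exp(-theta)*exp(-theta**2/4)/4] = (3*theta + 6)*exp(-1/3)*exp(-theta)*exp(-theta**2/4)/8, which equals f(theta).
F(3/2) = -3*exp(-115/48)/4; F(-1) = -3*exp(5/12)/4.
Integral = F(3/2) - F(-1) = -3*exp(-115/48)/4 + 3*exp(5/12)/4.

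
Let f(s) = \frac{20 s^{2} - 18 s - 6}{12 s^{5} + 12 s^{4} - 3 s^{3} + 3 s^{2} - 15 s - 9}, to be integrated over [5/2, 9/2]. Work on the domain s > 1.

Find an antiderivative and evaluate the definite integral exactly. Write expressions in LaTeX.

The denominator factors as 3 \left(s - 1\right) \left(2 s + 1\right) \left(2 s + 3\right) \left(s^{2} + 1\right); partial fractions split f into directly integrable pieces: - \frac{2 \left(27 s - 86\right)}{195 \left(s^{2} + 1\right)} + \frac{88}{65 \left(2 s + 3\right)} - \frac{32}{45 \left(2 s + 1\right)} - \frac{2}{45 \left(s - 1\right)}.
F(s) = - \frac{2 \log{\left(s - 1 \right)}}{45} - \frac{16 \log{\left(s + \frac{1}{2} \right)}}{45} + \frac{44 \log{\left(s + \frac{3}{2} \right)}}{65} - \frac{9 \log{\left(s^{2} + 1 \right)}}{65} + \frac{172 \operatorname{atan}{\left(s \right)}}{195} is an antiderivative of f.
Check: d/ds[- \frac{2 \log{\left(s - 1 \right)}}{45} - \frac{16 \log{\left(s + \frac{1}{2} \right)}}{45} + \frac{44 \log{\left(s + \frac{3}{2} \right)}}{65} - \frac{9 \log{\left(s^{2} + 1 \right)}}{65} + \frac{172 \operatorname{atan}{\left(s \right)}}{195}] = \frac{20 s^{2} - 18 s - 6}{12 s^{5} + 12 s^{4} - 3 s^{3} + 3 s^{2} - 15 s - 9} = f(s).
F(9/2) = - \frac{16 \log{\left(5 \right)}}{45} - \frac{9 \log{\left(\frac{85}{4} \right)}}{65} - \frac{2 \log{\left(\frac{7}{2} \right)}}{45} + \frac{172 \operatorname{atan}{\left(\frac{9}{2} \right)}}{195} + \frac{44 \log{\left(6 \right)}}{65}; F(5/2) = - \frac{16 \log{\left(3 \right)}}{45} - \frac{9 \log{\left(\frac{29}{4} \right)}}{65} - \frac{2 \log{\left(\frac{3}{2} \right)}}{45} + \frac{44 \log{\left(4 \right)}}{65} + \frac{172 \operatorname{atan}{\left(\frac{5}{2} \right)}}{195}.
Integral = F(9/2) - F(5/2) = - \frac{172 \operatorname{atan}{\left(\frac{5}{2} \right)}}{195} - \frac{44 \log{\left(4 \right)}}{65} - \frac{16 \log{\left(5 \right)}}{45} - \frac{9 \log{\left(\frac{85}{4} \right)}}{65} - \frac{2 \log{\left(\frac{7}{2} \right)}}{45} + \frac{2 \log{\left(\frac{3}{2} \right)}}{45} + \frac{9 \log{\left(\frac{29}{4} \right)}}{65} + \frac{16 \log{\left(3 \right)}}{45} + \frac{172 \operatorname{atan}{\left(\frac{9}{2} \right)}}{195} + \frac{44 \log{\left(6 \right)}}{65}.

Antiderivative: F(s) = - \frac{2 \log{\left(s - 1 \right)}}{45} - \frac{16 \log{\left(s + \frac{1}{2} \right)}}{45} + \frac{44 \log{\left(s + \frac{3}{2} \right)}}{65} - \frac{9 \log{\left(s^{2} + 1 \right)}}{65} + \frac{172 \operatorname{atan}{\left(s \right)}}{195}; value = - \frac{172 \operatorname{atan}{\left(\frac{5}{2} \right)}}{195} - \frac{44 \log{\left(4 \right)}}{65} - \frac{16 \log{\left(5 \right)}}{45} - \frac{9 \log{\left(\frac{85}{4} \right)}}{65} - \frac{2 \log{\left(\frac{7}{2} \right)}}{45} + \frac{2 \log{\left(\frac{3}{2} \right)}}{45} + \frac{9 \log{\left(\frac{29}{4} \right)}}{65} + \frac{16 \log{\left(3 \right)}}{45} + \frac{172 \operatorname{atan}{\left(\frac{9}{2} \right)}}{195} + \frac{44 \log{\left(6 \right)}}{65}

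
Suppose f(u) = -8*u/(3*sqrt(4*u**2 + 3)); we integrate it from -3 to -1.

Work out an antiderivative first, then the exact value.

Antiderivative: F(u) = -2*sqrt(4*u**2 + 3)/3; value = -2*sqrt(7)/3 + 2*sqrt(39)/3

f matches the chain-rule pattern g'(h)*h' with inner function h(u) = 4*u**2 + 3; substituting w = h(u) collapses the integral.
F(u) = -2*sqrt(4*u**2 + 3)/3 is an antiderivative of f.
Check: d/du[-2*sqrt(4*u**2 + 3)/3] = -8*u/(3*sqrt(4*u**2 + 3)) = f(u).
F(-1) = -2*sqrt(7)/3; F(-3) = -2*sqrt(39)/3.
Integral = F(-1) - F(-3) = -2*sqrt(7)/3 + 2*sqrt(39)/3.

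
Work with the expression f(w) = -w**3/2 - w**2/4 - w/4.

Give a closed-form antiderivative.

An antiderivative is F(w) = -w**4/8 - w**3/12 - w**2/8.

The integrand splits into summands that can be handled one at a time.
Check: d/dw[-w**4/8 - w**3/12 - w**2/8] = -w**3/2 - w**2/4 - w/4 = f(w).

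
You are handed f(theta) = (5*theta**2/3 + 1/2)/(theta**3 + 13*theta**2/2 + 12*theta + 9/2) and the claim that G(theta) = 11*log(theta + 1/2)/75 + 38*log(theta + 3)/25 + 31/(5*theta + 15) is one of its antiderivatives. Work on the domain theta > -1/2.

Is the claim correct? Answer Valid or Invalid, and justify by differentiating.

d/dtheta[G] = (10*theta**2 + 3)/(6*theta**3 + 39*theta**2 + 72*theta + 27)
This equals f(theta) exactly, so the claim holds.

Valid - differentiating G returns exactly f.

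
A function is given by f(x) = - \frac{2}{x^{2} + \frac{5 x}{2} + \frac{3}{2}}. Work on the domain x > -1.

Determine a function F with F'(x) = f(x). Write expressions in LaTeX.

Factor the denominator (\left(x + 1\right) \left(2 x + 3\right)) and decompose: f = \frac{8}{2 x + 3} - \frac{4}{x + 1}; each piece integrates to a log, atan, or power term.
Check: d/dx[- 4 \log{\left(x + 1 \right)} + 4 \log{\left(x + \frac{3}{2} \right)}] = - \frac{4}{2 x^{2} + 5 x + 3}, which equals f(x).

An antiderivative is F(x) = - 4 \log{\left(x + 1 \right)} + 4 \log{\left(x + \frac{3}{2} \right)}.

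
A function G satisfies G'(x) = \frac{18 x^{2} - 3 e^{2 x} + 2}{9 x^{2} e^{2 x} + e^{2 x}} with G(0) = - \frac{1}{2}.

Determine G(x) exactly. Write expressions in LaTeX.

G(x) = - \frac{\left(2 e^{2 x} \operatorname{atan}{\left(3 x \right)} - e^{2 x} + 2\right) e^{- 2 x}}{2}

Differentiate the proposed G(x) back; it has to land on the given G'(x).
A general antiderivative is - \operatorname{atan}{\left(3 x \right)} - e^{- 2 x} + C.
The condition gives C = - \frac{1}{2} - (-1) = \frac{1}{2}.
So G(x) = - \frac{\left(2 e^{2 x} \operatorname{atan}{\left(3 x \right)} - e^{2 x} + 2\right) e^{- 2 x}}{2}.
Check: d/dx[- \frac{\left(2 e^{2 x} \operatorname{atan}{\left(3 x \right)} - e^{2 x} + 2\right) e^{- 2 x}}{2}] = \frac{18 x^{2} - 3 e^{2 x} + 2}{9 x^{2} e^{2 x} + e^{2 x}} = G'(x).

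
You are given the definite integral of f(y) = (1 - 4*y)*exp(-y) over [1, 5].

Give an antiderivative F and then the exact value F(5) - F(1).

f has the shape u'v + uv' for u = 4*y + 3 and v = exp(-y) — it is the derivative of the product u*v.
F(y) = 4*y*exp(-y) + 3*exp(-y) is an antiderivative of f.
Check: d/dy[4*y*exp(-y) + 3*exp(-y)] = (1 - 4*y)*exp(-y) = f(y).
F(5) = 23*exp(-5); F(1) = 7*exp(-1).
Integral = F(5) - F(1) = -7*exp(-1) + 23*exp(-5).

Antiderivative: F(y) = 4*y*exp(-y) + 3*exp(-y); value = -7*exp(-1) + 23*exp(-5)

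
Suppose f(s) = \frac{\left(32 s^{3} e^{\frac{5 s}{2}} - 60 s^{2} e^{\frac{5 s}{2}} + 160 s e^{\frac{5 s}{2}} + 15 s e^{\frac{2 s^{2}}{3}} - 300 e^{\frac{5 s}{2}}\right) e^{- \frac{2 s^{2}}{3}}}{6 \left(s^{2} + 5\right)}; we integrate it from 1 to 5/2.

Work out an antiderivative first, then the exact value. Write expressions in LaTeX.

Antiderivative: F(s) = \frac{- 16 e^{- \frac{2 s^{2}}{3} + \frac{5 s}{2}} + 5 \log{\left(\frac{s^{2}}{2} + \frac{5}{2} \right)}}{4}; value = - 4 e^{\frac{25}{12}} - \frac{5 \log{\left(3 \right)}}{4} + \frac{5 \log{\left(\frac{45}{8} \right)}}{4} + 4 e^{\frac{11}{6}}

A first test for any F(s): its s-derivative must equal f(s) identically.
F(s) = \frac{- 16 e^{- \frac{2 s^{2}}{3} + \frac{5 s}{2}} + 5 \log{\left(\frac{s^{2}}{2} + \frac{5}{2} \right)}}{4} is an antiderivative of f.
Check: d/ds[\frac{- 16 e^{- \frac{2 s^{2}}{3} + \frac{5 s}{2}} + 5 \log{\left(\frac{s^{2}}{2} + \frac{5}{2} \right)}}{4}] = \frac{32 s^{3} e^{\frac{5 s}{2}} e^{- \frac{2 s^{2}}{3}} - 60 s^{2} e^{\frac{5 s}{2}} e^{- \frac{2 s^{2}}{3}} + 160 s e^{\frac{5 s}{2}} e^{- \frac{2 s^{2}}{3}} + 15 s - 300 e^{\frac{5 s}{2}} e^{- \frac{2 s^{2}}{3}}}{6 s^{2} + 30}, which equals f(s).
F(5/2) = - 4 e^{\frac{25}{12}} + \frac{5 \log{\left(\frac{45}{8} \right)}}{4}; F(1) = - 4 e^{\frac{11}{6}} + \frac{5 \log{\left(3 \right)}}{4}.
Integral = F(5/2) - F(1) = - 4 e^{\frac{25}{12}} - \frac{5 \log{\left(3 \right)}}{4} + \frac{5 \log{\left(\frac{45}{8} \right)}}{4} + 4 e^{\frac{11}{6}}.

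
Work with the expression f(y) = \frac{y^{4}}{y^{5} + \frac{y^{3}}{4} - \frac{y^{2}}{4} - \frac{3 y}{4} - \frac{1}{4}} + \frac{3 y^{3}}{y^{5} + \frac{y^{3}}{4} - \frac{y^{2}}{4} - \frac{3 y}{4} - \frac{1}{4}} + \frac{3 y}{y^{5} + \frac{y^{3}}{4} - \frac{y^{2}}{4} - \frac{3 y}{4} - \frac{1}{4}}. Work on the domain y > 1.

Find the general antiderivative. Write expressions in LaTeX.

F(y) = \frac{350 \left(2 y + 1\right) \log{\left(y - 1 \right)} - 251 \left(2 y + 1\right) \log{\left(y + \frac{1}{2} \right)} + 63 \left(2 y + 1\right) \log{\left(y^{2} + 1 \right)} - 18 \left(2 y + 1\right) \operatorname{atan}{\left(y \right)} - 435}{225 \left(2 y + 1\right)} + C

Factor the denominator (\left(y - 1\right) \left(2 y + 1\right)^{2} \left(y^{2} + 1\right)) and decompose: f = \frac{2 \left(7 y - 1\right)}{25 \left(y^{2} + 1\right)} - \frac{502}{225 \left(2 y + 1\right)} + \frac{58}{15 \left(2 y + 1\right)^{2}} + \frac{14}{9 \left(y - 1\right)}; each piece integrates to a log, atan, or power term.
Check: d/dy[\frac{350 \left(2 y + 1\right) \log{\left(y - 1 \right)} - 251 \left(2 y + 1\right) \log{\left(y + \frac{1}{2} \right)} + 63 \left(2 y + 1\right) \log{\left(y^{2} + 1 \right)} - 18 \left(2 y + 1\right) \operatorname{atan}{\left(y \right)} - 435}{225 \left(2 y + 1\right)}] = \frac{4 y^{4} + 12 y^{3} + 12 y}{4 y^{5} + y^{3} - y^{2} - 3 y - 1}, which equals f(y).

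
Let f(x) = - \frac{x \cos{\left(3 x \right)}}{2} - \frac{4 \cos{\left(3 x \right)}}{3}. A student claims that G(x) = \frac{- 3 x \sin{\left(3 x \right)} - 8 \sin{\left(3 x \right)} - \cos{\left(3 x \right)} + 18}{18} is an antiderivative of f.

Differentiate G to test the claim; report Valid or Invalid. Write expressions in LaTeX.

d/dx[G] = - \frac{x \cos{\left(3 x \right)}}{2} - \frac{4 \cos{\left(3 x \right)}}{3}
This equals f(x) exactly, so the claim holds.

Valid - differentiating G returns exactly f.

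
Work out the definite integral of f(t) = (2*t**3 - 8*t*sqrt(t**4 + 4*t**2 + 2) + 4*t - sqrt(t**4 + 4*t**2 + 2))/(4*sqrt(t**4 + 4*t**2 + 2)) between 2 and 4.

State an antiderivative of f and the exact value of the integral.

Whatever form F(t) takes, F'(t) = f(t) is non-negotiable.
F(t) = -t**2 - t/4 + sqrt(t**4 + 4*t**2 + 2)/4 is an antiderivative of f.
Check: d/dt[-t**2 - t/4 + sqrt(t**4 + 4*t**2 + 2)/4] = (2*t**3 - 8*t*sqrt(t**4 + 4*t**2 + 2) + 4*t - sqrt(t**4 + 4*t**2 + 2))/(4*sqrt(t**4 + 4*t**2 + 2)) = f(t).
F(4) = -17 + sqrt(322)/4; F(2) = -9/2 + sqrt(34)/4.
Integral = F(4) - F(2) = -25/2 - sqrt(34)/4 + sqrt(322)/4.

Antiderivative: F(t) = -t**2 - t/4 + sqrt(t**4 + 4*t**2 + 2)/4; value = -25/2 - sqrt(34)/4 + sqrt(322)/4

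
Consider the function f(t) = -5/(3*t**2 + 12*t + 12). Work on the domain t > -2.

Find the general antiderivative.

F(t) = 5/(3*t + 6) + C

An antiderivative F(t) passes only if d/dt[F] lands on f(t) exactly.
Check: d/dt[5/(3*t + 6)] = -5/(3*t**2 + 12*t + 12) = f(t).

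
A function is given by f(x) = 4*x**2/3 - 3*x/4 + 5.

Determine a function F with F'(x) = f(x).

The integrand splits into summands that can be handled one at a time.
Check: d/dx[x*(32*x**2 - 27*x + 360)/72] = 4*x**2/3 - 3*x/4 + 5 = f(x).

An antiderivative is F(x) = x*(32*x**2 - 27*x + 360)/72.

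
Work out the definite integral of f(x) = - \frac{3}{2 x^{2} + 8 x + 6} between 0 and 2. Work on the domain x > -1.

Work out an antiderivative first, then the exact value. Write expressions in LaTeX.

Factor the denominator (2 \left(x + 1\right) \left(x + 3\right)) and decompose: f = \frac{3}{4 \left(x + 3\right)} - \frac{3}{4 \left(x + 1\right)}; each piece integrates to a log, atan, or power term.
F(x) = \frac{3 \left(- \log{\left(x + 1 \right)} + \log{\left(x + 3 \right)}\right)}{4} is an antiderivative of f.
Check: d/dx[\frac{3 \left(- \log{\left(x + 1 \right)} + \log{\left(x + 3 \right)}\right)}{4}] = - \frac{3}{2 x^{2} + 8 x + 6} = f(x).
F(2) = - \frac{3 \log{\left(3 \right)}}{4} + \frac{3 \log{\left(5 \right)}}{4}; F(0) = \frac{3 \log{\left(3 \right)}}{4}.
Integral = F(2) - F(0) = - \frac{3 \log{\left(3 \right)}}{2} + \frac{3 \log{\left(5 \right)}}{4}.

Antiderivative: F(x) = \frac{3 \left(- \log{\left(x + 1 \right)} + \log{\left(x + 3 \right)}\right)}{4}; value = - \frac{3 \log{\left(3 \right)}}{2} + \frac{3 \log{\left(5 \right)}}{4}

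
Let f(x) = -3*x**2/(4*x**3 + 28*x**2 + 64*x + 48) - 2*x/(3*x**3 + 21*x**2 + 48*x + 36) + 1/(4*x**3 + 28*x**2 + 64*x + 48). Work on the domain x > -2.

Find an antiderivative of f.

An antiderivative is F(x) = (45*x*log(x + 2) - 54*x*log(x + 3) + 90*log(x + 2) - 108*log(x + 3) + 17)/(12*(x + 2)).

Factor the denominator (12*(x + 2)**2*(x + 3)) and decompose: f = -9/(2*(x + 3)) + 15/(4*(x + 2)) - 17/(12*(x + 2)**2); each piece integrates to a log, atan, or power term.
Check: d/dx[(45*x*log(x + 2) - 54*x*log(x + 3) + 90*log(x + 2) - 108*log(x + 3) + 17)/(12*(x + 2))] = (-9*x**2 - 8*x + 3)/(12*x**3 + 84*x**2 + 192*x + 144), which equals f(x).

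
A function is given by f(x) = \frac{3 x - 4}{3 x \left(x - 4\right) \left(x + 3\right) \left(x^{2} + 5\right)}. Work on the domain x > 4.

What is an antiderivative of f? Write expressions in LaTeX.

An antiderivative is F(x) = \frac{\log{\left(x \right)}}{45} + \frac{2 \log{\left(x - 4 \right)}}{441} - \frac{13 \log{\left(x + 3 \right)}}{882} - \frac{53 \log{\left(x^{2} + 5 \right)}}{8820} - \frac{11 \sqrt{5} \operatorname{atan}{\left(\frac{\sqrt{5} x}{5} \right)}}{882}.

Factor the denominator (3 x \left(x - 4\right) \left(x + 3\right) \left(x^{2} + 5\right)) and decompose: f = - \frac{53 x + 275}{4410 \left(x^{2} + 5\right)} - \frac{13}{882 \left(x + 3\right)} + \frac{2}{441 \left(x - 4\right)} + \frac{1}{45 x}; each piece integrates to a log, atan, or power term.
Check: d/dx[\frac{\log{\left(x \right)}}{45} + \frac{2 \log{\left(x - 4 \right)}}{441} - \frac{13 \log{\left(x + 3 \right)}}{882} - \frac{53 \log{\left(x^{2} + 5 \right)}}{8820} - \frac{11 \sqrt{5} \operatorname{atan}{\left(\frac{\sqrt{5} x}{5} \right)}}{882}] = \frac{3 x - 4}{3 x^{5} - 3 x^{4} - 21 x^{3} - 15 x^{2} - 180 x}, which equals f(x).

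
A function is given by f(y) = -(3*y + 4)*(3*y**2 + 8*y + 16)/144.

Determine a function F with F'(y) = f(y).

The substitution u = -y**2/4 - 2*y/3 - 4/3 works: f is exactly (dF/du)*(du/dy) for that inner function.
Check: d/dy[-(-3*y**2 - 8*y - 16)**2/576] = -y**3/16 - y**2/4 - 5*y/9 - 4/9, which equals f(y).

An antiderivative is F(y) = -(-3*y**2 - 8*y - 16)**2/576.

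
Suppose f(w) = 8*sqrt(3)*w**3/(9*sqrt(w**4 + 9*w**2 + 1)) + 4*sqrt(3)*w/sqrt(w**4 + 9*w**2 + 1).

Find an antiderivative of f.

An antiderivative is F(w) = 4*sqrt(3)*sqrt(w**4 + 9*w**2 + 1)/9.

f matches the chain-rule pattern g'(h)*h' with inner function h(w) = w**4/3 + 3*w**2 + 1/3; substituting u = h(w) collapses the integral.
Check: d/dw[4*sqrt(3)*sqrt(w**4 + 9*w**2 + 1)/9] = (8*sqrt(3)*w**3 + 36*sqrt(3)*w)/(9*sqrt(w**4 + 9*w**2 + 1)), which equals f(w).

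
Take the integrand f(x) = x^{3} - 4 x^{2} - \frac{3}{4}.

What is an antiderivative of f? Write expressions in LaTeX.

Integrate term by term and add the pieces.
Check: d/dx[\frac{x^{4}}{4} - \frac{4 x^{3}}{3} - \frac{3 x}{4}] = x^{3} - 4 x^{2} - \frac{3}{4} = f(x).

An antiderivative is F(x) = \frac{x^{4}}{4} - \frac{4 x^{3}}{3} - \frac{3 x}{4}.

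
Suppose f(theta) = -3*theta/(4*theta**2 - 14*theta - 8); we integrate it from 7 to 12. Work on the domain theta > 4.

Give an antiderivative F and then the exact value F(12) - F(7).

Factor the denominator (2*(theta - 4)*(2*theta + 1)) and decompose: f = -1/(6*(2*theta + 1)) - 2/(3*(theta - 4)); each piece integrates to a log, atan, or power term.
F(theta) = -2*log(theta - 4)/3 - log(theta + 1/2)/12 is an antiderivative of f.
Check: d/dtheta[-2*log(theta - 4)/3 - log(theta + 1/2)/12] = -3*theta/(4*theta**2 - 14*theta - 8) = f(theta).
F(12) = -2*log(8)/3 - log(25/2)/12; F(7) = -2*log(3)/3 - log(15/2)/12.
Integral = F(12) - F(7) = -2*log(8)/3 - log(25/2)/12 + log(15/2)/12 + 2*log(3)/3.

Antiderivative: F(theta) = -2*log(theta - 4)/3 - log(theta + 1/2)/12; value = -2*log(8)/3 - log(25/2)/12 + log(15/2)/12 + 2*log(3)/3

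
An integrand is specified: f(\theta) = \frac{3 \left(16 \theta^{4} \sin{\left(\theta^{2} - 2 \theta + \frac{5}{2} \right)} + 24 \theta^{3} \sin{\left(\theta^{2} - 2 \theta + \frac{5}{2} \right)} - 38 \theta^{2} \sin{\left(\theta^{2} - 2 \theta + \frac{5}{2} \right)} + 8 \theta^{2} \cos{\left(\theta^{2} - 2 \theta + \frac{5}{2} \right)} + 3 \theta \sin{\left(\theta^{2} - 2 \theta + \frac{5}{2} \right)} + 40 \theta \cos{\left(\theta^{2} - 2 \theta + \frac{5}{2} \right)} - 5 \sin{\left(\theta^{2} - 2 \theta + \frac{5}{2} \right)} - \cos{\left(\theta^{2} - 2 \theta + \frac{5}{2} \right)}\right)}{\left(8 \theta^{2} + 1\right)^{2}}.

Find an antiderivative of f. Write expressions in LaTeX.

Recover f(\theta) by differentiating a candidate F(\theta); any mismatch rules it out.
Check: d/d\theta[- \frac{3 \left(2 \theta + 5\right) \cos{\left(\theta^{2} - 2 \theta + \frac{5}{2} \right)}}{2 \left(8 \theta^{2} + 1\right)}] = \frac{48 \theta^{4} \sin{\left(\theta^{2} - 2 \theta + \frac{5}{2} \right)} + 72 \theta^{3} \sin{\left(\theta^{2} - 2 \theta + \frac{5}{2} \right)} - 114 \theta^{2} \sin{\left(\theta^{2} - 2 \theta + \frac{5}{2} \right)} + 24 \theta^{2} \cos{\left(\theta^{2} - 2 \theta + \frac{5}{2} \right)} + 9 \theta \sin{\left(\theta^{2} - 2 \theta + \frac{5}{2} \right)} + 120 \theta \cos{\left(\theta^{2} - 2 \theta + \frac{5}{2} \right)} - 15 \sin{\left(\theta^{2} - 2 \theta + \frac{5}{2} \right)} - 3 \cos{\left(\theta^{2} - 2 \theta + \frac{5}{2} \right)}}{64 \theta^{4} + 16 \theta^{2} + 1}, which equals f(\theta).

An antiderivative is F(\theta) = - \frac{3 \left(2 \theta + 5\right) \cos{\left(\theta^{2} - 2 \theta + \frac{5}{2} \right)}}{2 \left(8 \theta^{2} + 1\right)}.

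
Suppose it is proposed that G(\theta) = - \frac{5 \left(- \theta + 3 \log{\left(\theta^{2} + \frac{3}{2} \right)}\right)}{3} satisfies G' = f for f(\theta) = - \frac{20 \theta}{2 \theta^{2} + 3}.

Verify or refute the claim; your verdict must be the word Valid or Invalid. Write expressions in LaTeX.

d/d\theta[G] = \frac{10 \theta^{2} - 60 \theta + 15}{6 \theta^{2} + 9}
d/d\theta[G] - f(\theta) = \frac{5}{3} != 0.

Invalid: d/d\theta[G] - f = \frac{5}{3}, which is not 0.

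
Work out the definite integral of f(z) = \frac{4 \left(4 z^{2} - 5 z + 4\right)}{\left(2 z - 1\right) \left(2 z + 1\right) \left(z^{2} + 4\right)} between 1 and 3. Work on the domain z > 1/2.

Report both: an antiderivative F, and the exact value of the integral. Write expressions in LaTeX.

The denominator factors as \left(2 z - 1\right) \left(2 z + 1\right) \left(z^{2} + 4\right); partial fractions split f into directly integrable pieces: \frac{4 \left(5 z + 12\right)}{17 \left(z^{2} + 4\right)} - \frac{60}{17 \left(2 z + 1\right)} + \frac{20}{17 \left(2 z - 1\right)}.
F(z) = \frac{10 \log{\left(z - \frac{1}{2} \right)}}{17} - \frac{30 \log{\left(z + \frac{1}{2} \right)}}{17} + \frac{10 \log{\left(z^{2} + 4 \right)}}{17} + \frac{24 \operatorname{atan}{\left(\frac{z}{2} \right)}}{17} is an antiderivative of f.
Check: d/dz[\frac{10 \log{\left(z - \frac{1}{2} \right)}}{17} - \frac{30 \log{\left(z + \frac{1}{2} \right)}}{17} + \frac{10 \log{\left(z^{2} + 4 \right)}}{17} + \frac{24 \operatorname{atan}{\left(\frac{z}{2} \right)}}{17}] = \frac{16 z^{2} - 20 z + 16}{4 z^{4} + 15 z^{2} - 4}, which equals f(z).
F(3) = - \frac{30 \log{\left(\frac{7}{2} \right)}}{17} + \frac{10 \log{\left(\frac{5}{2} \right)}}{17} + \frac{24 \operatorname{atan}{\left(\frac{3}{2} \right)}}{17} + \frac{10 \log{\left(13 \right)}}{17}; F(1) = - \frac{30 \log{\left(\frac{3}{2} \right)}}{17} - \frac{10 \log{\left(2 \right)}}{17} + \frac{24 \operatorname{atan}{\left(\frac{1}{2} \right)}}{17} + \frac{10 \log{\left(5 \right)}}{17}.
Integral = F(3) - F(1) = - \frac{30 \log{\left(\frac{7}{2} \right)}}{17} - \frac{10 \log{\left(5 \right)}}{17} - \frac{24 \operatorname{atan}{\left(\frac{1}{2} \right)}}{17} + \frac{10 \log{\left(2 \right)}}{17} + \frac{10 \log{\left(\frac{5}{2} \right)}}{17} + \frac{30 \log{\left(\frac{3}{2} \right)}}{17} + \frac{24 \operatorname{atan}{\left(\frac{3}{2} \right)}}{17} + \frac{10 \log{\left(13 \right)}}{17}.

Antiderivative: F(z) = \frac{10 \log{\left(z - \frac{1}{2} \right)}}{17} - \frac{30 \log{\left(z + \frac{1}{2} \right)}}{17} + \frac{10 \log{\left(z^{2} + 4 \right)}}{17} + \frac{24 \operatorname{atan}{\left(\frac{z}{2} \right)}}{17}; value = - \frac{30 \log{\left(\frac{7}{2} \right)}}{17} - \frac{10 \log{\left(5 \right)}}{17} - \frac{24 \operatorname{atan}{\left(\frac{1}{2} \right)}}{17} + \frac{10 \log{\left(2 \right)}}{17} + \frac{10 \log{\left(\frac{5}{2} \right)}}{17} + \frac{30 \log{\left(\frac{3}{2} \right)}}{17} + \frac{24 \operatorname{atan}{\left(\frac{3}{2} \right)}}{17} + \frac{10 \log{\left(13 \right)}}{17}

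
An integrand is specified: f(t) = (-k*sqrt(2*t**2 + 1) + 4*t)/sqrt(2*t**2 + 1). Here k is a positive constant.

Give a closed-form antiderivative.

Any candidate F(t) must reproduce f(t) exactly when differentiated.
Check: d/dt[-k*t + 2*sqrt(2*t**2 + 1)] = (-k*sqrt(2*t**2 + 1) + 4*t)/sqrt(2*t**2 + 1) = f(t).

An antiderivative is F(t) = -k*t + 2*sqrt(2*t**2 + 1).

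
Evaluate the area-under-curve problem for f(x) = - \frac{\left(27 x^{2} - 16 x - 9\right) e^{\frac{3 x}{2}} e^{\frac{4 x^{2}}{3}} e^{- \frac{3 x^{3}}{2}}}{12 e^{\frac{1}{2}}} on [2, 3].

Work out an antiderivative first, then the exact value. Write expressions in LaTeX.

The substitution u = - \frac{3 x^{3}}{2} + \frac{4 x^{2}}{3} + \frac{3 x}{2} - \frac{1}{2} works: f is exactly (dF/du)*(du/dx) for that inner function.
F(x) = \frac{e^{- \frac{3 x^{3}}{2} + \frac{4 x^{2}}{3} + \frac{3 x}{2} - \frac{1}{2}}}{2} is an antiderivative of f.
Check: d/dx[\frac{e^{- \frac{3 x^{3}}{2} + \frac{4 x^{2}}{3} + \frac{3 x}{2} - \frac{1}{2}}}{2}] = \frac{\left(- 27 x^{2} + 16 x + 9\right) e^{\frac{3 x}{2}} e^{\frac{4 x^{2}}{3}} e^{- \frac{3 x^{3}}{2}}}{12 e^{\frac{1}{2}}}, which equals f(x).
F(3) = \frac{1}{2 e^{\frac{49}{2}}}; F(2) = \frac{1}{2 e^{\frac{25}{6}}}.
Integral = F(3) - F(2) = - \frac{1}{2 e^{\frac{25}{6}}} + \frac{1}{2 e^{\frac{49}{2}}}.

Antiderivative: F(x) = \frac{e^{- \frac{3 x^{3}}{2} + \frac{4 x^{2}}{3} + \frac{3 x}{2} - \frac{1}{2}}}{2}; value = - \frac{1}{2 e^{\frac{25}{6}}} + \frac{1}{2 e^{\frac{49}{2}}}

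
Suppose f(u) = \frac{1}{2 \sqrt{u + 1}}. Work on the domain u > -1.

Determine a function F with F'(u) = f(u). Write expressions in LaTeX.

An antiderivative is F(u) = \sqrt{u + 1}.

A first test for any F(u): its u-derivative must equal f(u) identically.
Check: d/du[\sqrt{u + 1}] = \frac{1}{2 \sqrt{u + 1}} = f(u).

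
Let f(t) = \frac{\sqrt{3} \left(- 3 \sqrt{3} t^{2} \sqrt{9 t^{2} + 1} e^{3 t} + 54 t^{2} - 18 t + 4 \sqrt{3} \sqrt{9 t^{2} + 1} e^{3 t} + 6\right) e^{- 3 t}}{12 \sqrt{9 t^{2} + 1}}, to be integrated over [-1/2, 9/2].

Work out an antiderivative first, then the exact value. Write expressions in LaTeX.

Whatever form F(t) takes, F'(t) = f(t) is non-negotiable.
F(t) = \frac{\left(- 3 t^{3} e^{3 t} + 12 t e^{3 t} - 2 \sqrt{3} \sqrt{9 t^{2} + 1} - 48 e^{3 t}\right) e^{- 3 t}}{12} is an antiderivative of f.
Check: d/dt[\frac{\left(- 3 t^{3} e^{3 t} + 12 t e^{3 t} - 2 \sqrt{3} \sqrt{9 t^{2} + 1} - 48 e^{3 t}\right) e^{- 3 t}}{12}] = \frac{\left(- 3 t^{2} \sqrt{9 t^{2} + 1} e^{3 t} + 18 \sqrt{3} t^{2} - 6 \sqrt{3} t + 4 \sqrt{9 t^{2} + 1} e^{3 t} + 2 \sqrt{3}\right) e^{- 3 t}}{4 \sqrt{9 t^{2} + 1}}, which equals f(t).
F(9/2) = - \frac{713}{32} - \frac{\sqrt{2199}}{12 e^{\frac{27}{2}}}; F(-1/2) = - \frac{143}{32} - \frac{\sqrt{39} e^{\frac{3}{2}}}{12}.
Integral = F(9/2) - F(-1/2) = - \frac{285}{16} - \frac{\sqrt{2199}}{12 e^{\frac{27}{2}}} + \frac{\sqrt{39} e^{\frac{3}{2}}}{12}.

Antiderivative: F(t) = \frac{\left(- 3 t^{3} e^{3 t} + 12 t e^{3 t} - 2 \sqrt{3} \sqrt{9 t^{2} + 1} - 48 e^{3 t}\right) e^{- 3 t}}{12}; value = - \frac{285}{16} - \frac{\sqrt{2199}}{12 e^{\frac{27}{2}}} + \frac{\sqrt{39} e^{\frac{3}{2}}}{12}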